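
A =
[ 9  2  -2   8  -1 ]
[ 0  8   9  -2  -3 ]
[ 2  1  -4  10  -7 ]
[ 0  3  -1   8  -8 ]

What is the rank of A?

Row reduce to echelon form.
R3 ← R3 − (2/9)·R1: [0, 5/9, -32/9, 74/9, -61/9]
R3 ← R3 − (5/72)·R2: [0, 0, -301/72, 301/36, -473/72]
R4 ← R4 − (3/8)·R2: [0, 0, -35/8, 35/4, -55/8]
R4 ← R4 − (45/43)·R3: [0, 0, 0, 0, 0]
Echelon form has 3 nonzero rows, so rank(A) = 3.

3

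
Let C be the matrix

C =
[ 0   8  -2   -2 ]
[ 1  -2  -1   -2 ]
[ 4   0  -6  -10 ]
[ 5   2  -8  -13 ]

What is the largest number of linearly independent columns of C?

2

Row reduce to echelon form.
Swap R1 ↔ R2
R3 ← R3 − (4)·R1: [0, 8, -2, -2]
R4 ← R4 − (5)·R1: [0, 12, -3, -3]
R3 ← R3 − R2: [0, 0, 0, 0]
R4 ← R4 − (3/2)·R2: [0, 0, 0, 0]
Echelon form has 2 nonzero rows, so rank(C) = 2.
The rank gives the maximum number of linearly independent columns: 2.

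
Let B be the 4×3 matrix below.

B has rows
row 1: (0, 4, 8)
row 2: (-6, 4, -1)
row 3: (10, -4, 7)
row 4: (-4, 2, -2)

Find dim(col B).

Row reduce to echelon form.
Swap R1 ↔ R2
R3 ← R3 + (5/3)·R1: [0, 8/3, 16/3]
R4 ← R4 − (2/3)·R1: [0, -2/3, -4/3]
R3 ← R3 − (2/3)·R2: [0, 0, 0]
R4 ← R4 + (1/6)·R2: [0, 0, 0]
Echelon form has 2 nonzero rows, so rank(B) = 2.
The column space has dimension equal to the rank: 2.

2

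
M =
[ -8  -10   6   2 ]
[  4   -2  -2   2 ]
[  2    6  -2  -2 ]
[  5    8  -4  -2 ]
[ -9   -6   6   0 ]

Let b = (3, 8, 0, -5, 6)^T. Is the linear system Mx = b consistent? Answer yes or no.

no

Row reduce the augmented matrix [M | b].
R2 ← R2 + (1/2)·R1: [0, -7, 1, 3, 19/2]
R3 ← R3 + (1/4)·R1: [0, 7/2, -1/2, -3/2, 3/4]
R4 ← R4 + (5/8)·R1: [0, 7/4, -1/4, -3/4, -25/8]
R5 ← R5 − (9/8)·R1: [0, 21/4, -3/4, -9/4, 21/8]
R3 ← R3 + (1/2)·R2: [0, 0, 0, 0, 11/2]
R4 ← R4 + (1/4)·R2: [0, 0, 0, 0, -3/4]
R5 ← R5 + (3/4)·R2: [0, 0, 0, 0, 39/4]
R4 ← R4 + (3/22)·R3: [0, 0, 0, 0, 0]
R5 ← R5 − (39/22)·R3: [0, 0, 0, 0, 0]
The echelon form has 3 nonzero rows; the last pivot sits in the augmented column, so rank(M) = 2 but rank([M|b]) = 3.
Since the ranks differ, the system is inconsistent.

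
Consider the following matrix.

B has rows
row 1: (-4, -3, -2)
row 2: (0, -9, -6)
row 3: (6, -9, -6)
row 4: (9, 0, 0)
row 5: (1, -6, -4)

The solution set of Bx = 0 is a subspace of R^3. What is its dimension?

1

Row reduce to echelon form.
R3 ← R3 + (3/2)·R1: [0, -27/2, -9]
R4 ← R4 + (9/4)·R1: [0, -27/4, -9/2]
R5 ← R5 + (1/4)·R1: [0, -27/4, -9/2]
R3 ← R3 − (3/2)·R2: [0, 0, 0]
R4 ← R4 − (3/4)·R2: [0, 0, 0]
R5 ← R5 − (3/4)·R2: [0, 0, 0]
2 nonzero rows, so rank(B) = 2.
B has 3 columns; by rank–nullity, nullity = 3 − 2 = 1.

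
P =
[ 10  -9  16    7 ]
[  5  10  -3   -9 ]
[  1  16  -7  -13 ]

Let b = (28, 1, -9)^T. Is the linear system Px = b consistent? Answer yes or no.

Row reduce the augmented matrix [P | b].
R2 ← R2 − (1/2)·R1: [0, 29/2, -11, -25/2, -13]
R3 ← R3 − (1/10)·R1: [0, 169/10, -43/5, -137/10, -59/5]
R3 ← R3 − (169/145)·R2: [0, 0, 612/145, 126/145, 486/145]
The echelon form has 3 nonzero rows, and every pivot lies in the first 4 columns, so rank(P) = rank([P|b]) = 3.
The system is consistent.

yes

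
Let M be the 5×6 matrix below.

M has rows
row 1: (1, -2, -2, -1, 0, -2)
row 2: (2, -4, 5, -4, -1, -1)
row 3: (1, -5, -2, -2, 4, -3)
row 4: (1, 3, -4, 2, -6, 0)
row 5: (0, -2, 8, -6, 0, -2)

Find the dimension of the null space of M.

2

Row reduce to echelon form.
R2 ← R2 − (2)·R1: [0, 0, 9, -2, -1, 3]
R3 ← R3 − R1: [0, -3, 0, -1, 4, -1]
R4 ← R4 − R1: [0, 5, -2, 3, -6, 2]
Swap R2 ↔ R3
R4 ← R4 + (5/3)·R2: [0, 0, -2, 4/3, 2/3, 1/3]
R5 ← R5 − (2/3)·R2: [0, 0, 8, -16/3, -8/3, -4/3]
R4 ← R4 + (2/9)·R3: [0, 0, 0, 8/9, 4/9, 1]
R5 ← R5 − (8/9)·R3: [0, 0, 0, -32/9, -16/9, -4]
R5 ← R5 + (4)·R4: [0, 0, 0, 0, 0, 0]
4 nonzero rows, so rank(M) = 4.
M has 6 columns; by rank–nullity, nullity = 6 − 4 = 2.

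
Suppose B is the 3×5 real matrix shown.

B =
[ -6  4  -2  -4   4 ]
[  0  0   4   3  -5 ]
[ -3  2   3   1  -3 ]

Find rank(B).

2

Row reduce to echelon form.
R3 ← R3 − (1/2)·R1: [0, 0, 4, 3, -5]
R3 ← R3 − R2: [0, 0, 0, 0, 0]
Echelon form has 2 nonzero rows, so rank(B) = 2.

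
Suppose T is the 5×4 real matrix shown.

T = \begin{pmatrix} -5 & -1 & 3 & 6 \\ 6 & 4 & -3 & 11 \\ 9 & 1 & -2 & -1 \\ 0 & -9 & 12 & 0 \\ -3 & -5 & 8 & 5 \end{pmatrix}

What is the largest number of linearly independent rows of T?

Row reduce to echelon form.
R2 ← R2 + (6/5)·R1: [0, 14/5, 3/5, 91/5]
R3 ← R3 + (9/5)·R1: [0, -4/5, 17/5, 49/5]
R5 ← R5 − (3/5)·R1: [0, -22/5, 31/5, 7/5]
R3 ← R3 + (2/7)·R2: [0, 0, 25/7, 15]
R4 ← R4 + (45/14)·R2: [0, 0, 195/14, 117/2]
R5 ← R5 + (11/7)·R2: [0, 0, 50/7, 30]
R4 ← R4 − (39/10)·R3: [0, 0, 0, 0]
R5 ← R5 − (2)·R3: [0, 0, 0, 0]
Echelon form has 3 nonzero rows, so rank(T) = 3.
The rank gives the maximum number of linearly independent rows: 3.

3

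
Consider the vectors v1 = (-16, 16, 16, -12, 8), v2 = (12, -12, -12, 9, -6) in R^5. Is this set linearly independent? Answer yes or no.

no

Form the matrix with these vectors as rows and row reduce.
R2 ← R2 + (3/4)·R1: [0, 0, 0, 0, 0]
1 nonzero row, so the 2 vectors span a space of dimension 1.
Since 1 < 2, the vectors are linearly dependent.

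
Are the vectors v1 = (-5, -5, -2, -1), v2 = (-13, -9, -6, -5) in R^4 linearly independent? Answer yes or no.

yes

Form the matrix with these vectors as rows and row reduce.
R2 ← R2 − (13/5)·R1: [0, 4, -4/5, -12/5]
2 nonzero rows, so the 2 vectors span a space of dimension 2.
Since 2 = 2, the vectors are linearly independent.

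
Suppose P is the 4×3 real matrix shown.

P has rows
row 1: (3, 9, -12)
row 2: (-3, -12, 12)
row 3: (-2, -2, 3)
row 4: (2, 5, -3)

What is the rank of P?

Row reduce to echelon form.
R2 ← R2 + R1: [0, -3, 0]
R3 ← R3 + (2/3)·R1: [0, 4, -5]
R4 ← R4 − (2/3)·R1: [0, -1, 5]
R3 ← R3 + (4/3)·R2: [0, 0, -5]
R4 ← R4 − (1/3)·R2: [0, 0, 5]
R4 ← R4 + R3: [0, 0, 0]
Echelon form has 3 nonzero rows, so rank(P) = 3.

3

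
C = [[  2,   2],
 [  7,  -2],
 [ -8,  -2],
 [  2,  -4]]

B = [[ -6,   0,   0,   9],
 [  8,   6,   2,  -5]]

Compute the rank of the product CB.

2

First compute CB:
[[  4,  12,   4,   8],
 [-58, -12,  -4,  73],
 [ 32, -12,  -4, -62],
 [-44, -24,  -8,  38]]
Now row reduce the product.
R2 ← R2 + (29/2)·R1: [0, 162, 54, 189]
R3 ← R3 − (8)·R1: [0, -108, -36, -126]
R4 ← R4 + (11)·R1: [0, 108, 36, 126]
R3 ← R3 + (2/3)·R2: [0, 0, 0, 0]
R4 ← R4 − (2/3)·R2: [0, 0, 0, 0]
2 nonzero rows, so rank(CB) = 2.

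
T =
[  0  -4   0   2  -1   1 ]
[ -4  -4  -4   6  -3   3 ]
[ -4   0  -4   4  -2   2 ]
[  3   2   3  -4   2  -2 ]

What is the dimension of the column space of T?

Row reduce to echelon form.
Swap R1 ↔ R2
R3 ← R3 − R1: [0, 4, 0, -2, 1, -1]
R4 ← R4 + (3/4)·R1: [0, -1, 0, 1/2, -1/4, 1/4]
R3 ← R3 + R2: [0, 0, 0, 0, 0, 0]
R4 ← R4 − (1/4)·R2: [0, 0, 0, 0, 0, 0]
Echelon form has 2 nonzero rows, so rank(T) = 2.
The column space has dimension equal to the rank: 2.

2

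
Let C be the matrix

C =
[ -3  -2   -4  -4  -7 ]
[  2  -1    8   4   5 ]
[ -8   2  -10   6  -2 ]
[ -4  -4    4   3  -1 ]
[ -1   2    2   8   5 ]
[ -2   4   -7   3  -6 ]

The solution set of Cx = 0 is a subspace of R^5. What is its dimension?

0

Row reduce to echelon form.
R2 ← R2 + (2/3)·R1: [0, -7/3, 16/3, 4/3, 1/3]
R3 ← R3 − (8/3)·R1: [0, 22/3, 2/3, 50/3, 50/3]
R4 ← R4 − (4/3)·R1: [0, -4/3, 28/3, 25/3, 25/3]
R5 ← R5 − (1/3)·R1: [0, 8/3, 10/3, 28/3, 22/3]
R6 ← R6 − (2/3)·R1: [0, 16/3, -13/3, 17/3, -4/3]
R3 ← R3 + (22/7)·R2: [0, 0, 122/7, 146/7, 124/7]
R4 ← R4 − (4/7)·R2: [0, 0, 44/7, 53/7, 57/7]
R5 ← R5 + (8/7)·R2: [0, 0, 66/7, 76/7, 54/7]
R6 ← R6 + (16/7)·R2: [0, 0, 55/7, 61/7, -4/7]
R4 ← R4 − (22/61)·R3: [0, 0, 0, 3/61, 107/61]
R5 ← R5 − (33/61)·R3: [0, 0, 0, -26/61, -114/61]
R6 ← R6 − (55/122)·R3: [0, 0, 0, -42/61, -522/61]
R5 ← R5 + (26/3)·R4: [0, 0, 0, 0, 40/3]
R6 ← R6 + (14)·R4: [0, 0, 0, 0, 16]
R6 ← R6 − (6/5)·R5: [0, 0, 0, 0, 0]
5 nonzero rows, so rank(C) = 5.
C has 5 columns; by rank–nullity, nullity = 5 − 5 = 0.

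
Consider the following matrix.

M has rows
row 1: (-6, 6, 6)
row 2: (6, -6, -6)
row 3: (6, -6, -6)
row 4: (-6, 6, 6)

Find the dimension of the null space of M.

Row reduce to echelon form.
R2 ← R2 + R1: [0, 0, 0]
R3 ← R3 + R1: [0, 0, 0]
R4 ← R4 − R1: [0, 0, 0]
1 nonzero row, so rank(M) = 1.
M has 3 columns; by rank–nullity, nullity = 3 − 1 = 2.

2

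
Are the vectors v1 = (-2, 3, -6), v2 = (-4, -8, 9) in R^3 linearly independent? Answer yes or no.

Form the matrix with these vectors as rows and row reduce.
R2 ← R2 − (2)·R1: [0, -14, 21]
2 nonzero rows, so the 2 vectors span a space of dimension 2.
Since 2 = 2, the vectors are linearly independent.

yes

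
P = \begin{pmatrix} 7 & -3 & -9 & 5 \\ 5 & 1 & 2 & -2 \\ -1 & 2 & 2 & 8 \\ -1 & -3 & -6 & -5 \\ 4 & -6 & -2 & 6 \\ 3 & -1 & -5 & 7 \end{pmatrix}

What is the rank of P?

4

Row reduce to echelon form.
R2 ← R2 − (5/7)·R1: [0, 22/7, 59/7, -39/7]
R3 ← R3 + (1/7)·R1: [0, 11/7, 5/7, 61/7]
R4 ← R4 + (1/7)·R1: [0, -24/7, -51/7, -30/7]
R5 ← R5 − (4/7)·R1: [0, -30/7, 22/7, 22/7]
R6 ← R6 − (3/7)·R1: [0, 2/7, -8/7, 34/7]
R3 ← R3 − (1/2)·R2: [0, 0, -7/2, 23/2]
R4 ← R4 + (12/11)·R2: [0, 0, 21/11, -114/11]
R5 ← R5 + (15/11)·R2: [0, 0, 161/11, -49/11]
R6 ← R6 − (1/11)·R2: [0, 0, -21/11, 59/11]
R4 ← R4 + (6/11)·R3: [0, 0, 0, -45/11]
R5 ← R5 + (46/11)·R3: [0, 0, 0, 480/11]
R6 ← R6 − (6/11)·R3: [0, 0, 0, -10/11]
R5 ← R5 + (32/3)·R4: [0, 0, 0, 0]
R6 ← R6 − (2/9)·R4: [0, 0, 0, 0]
Echelon form has 4 nonzero rows, so rank(P) = 4.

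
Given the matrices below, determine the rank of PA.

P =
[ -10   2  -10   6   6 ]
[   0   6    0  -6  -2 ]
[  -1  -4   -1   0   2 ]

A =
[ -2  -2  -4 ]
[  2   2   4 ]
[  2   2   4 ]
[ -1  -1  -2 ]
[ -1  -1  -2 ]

First compute PA:
[[ -8,  -8, -16],
 [ 20,  20,  40],
 [-10, -10, -20]]
Now row reduce the product.
R2 ← R2 + (5/2)·R1: [0, 0, 0]
R3 ← R3 − (5/4)·R1: [0, 0, 0]
1 nonzero row, so rank(PA) = 1.

1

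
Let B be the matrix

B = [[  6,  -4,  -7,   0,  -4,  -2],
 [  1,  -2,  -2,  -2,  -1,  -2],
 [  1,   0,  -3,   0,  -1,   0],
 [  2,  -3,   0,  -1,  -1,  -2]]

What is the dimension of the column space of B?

3

Row reduce to echelon form.
R2 ← R2 − (1/6)·R1: [0, -4/3, -5/6, -2, -1/3, -5/3]
R3 ← R3 − (1/6)·R1: [0, 2/3, -11/6, 0, -1/3, 1/3]
R4 ← R4 − (1/3)·R1: [0, -5/3, 7/3, -1, 1/3, -4/3]
R3 ← R3 + (1/2)·R2: [0, 0, -9/4, -1, -1/2, -1/2]
R4 ← R4 − (5/4)·R2: [0, 0, 27/8, 3/2, 3/4, 3/4]
R4 ← R4 + (3/2)·R3: [0, 0, 0, 0, 0, 0]
Echelon form has 3 nonzero rows, so rank(B) = 3.
The column space has dimension equal to the rank: 3.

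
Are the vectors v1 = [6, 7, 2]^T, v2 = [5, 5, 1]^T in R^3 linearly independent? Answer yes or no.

yes

Form the matrix with these vectors as rows and row reduce.
R2 ← R2 − (5/6)·R1: [0, -5/6, -2/3]
2 nonzero rows, so the 2 vectors span a space of dimension 2.
Since 2 = 2, the vectors are linearly independent.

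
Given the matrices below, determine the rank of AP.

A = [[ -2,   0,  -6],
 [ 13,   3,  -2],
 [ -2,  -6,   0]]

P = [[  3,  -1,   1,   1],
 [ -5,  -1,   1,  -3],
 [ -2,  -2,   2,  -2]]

First compute AP:
[[  6,  14, -14,  10],
 [ 28, -12,  12,   8],
 [ 24,   8,  -8,  16]]
Now row reduce the product.
R2 ← R2 − (14/3)·R1: [0, -232/3, 232/3, -116/3]
R3 ← R3 − (4)·R1: [0, -48, 48, -24]
R3 ← R3 − (18/29)·R2: [0, 0, 0, 0]
2 nonzero rows, so rank(AP) = 2.

2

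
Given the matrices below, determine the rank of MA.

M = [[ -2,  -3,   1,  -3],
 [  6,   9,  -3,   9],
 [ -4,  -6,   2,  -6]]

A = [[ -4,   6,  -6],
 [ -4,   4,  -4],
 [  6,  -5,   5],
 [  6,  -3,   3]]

1

First compute MA:
[[  8, -20,  20],
 [-24,  60, -60],
 [ 16, -40,  40]]
Now row reduce the product.
R2 ← R2 + (3)·R1: [0, 0, 0]
R3 ← R3 − (2)·R1: [0, 0, 0]
1 nonzero row, so rank(MA) = 1.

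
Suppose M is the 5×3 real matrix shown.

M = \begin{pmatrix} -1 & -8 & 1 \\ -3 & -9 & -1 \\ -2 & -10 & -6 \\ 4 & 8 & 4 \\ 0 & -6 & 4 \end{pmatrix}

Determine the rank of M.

Row reduce to echelon form.
R2 ← R2 − (3)·R1: [0, 15, -4]
R3 ← R3 − (2)·R1: [0, 6, -8]
R4 ← R4 + (4)·R1: [0, -24, 8]
R3 ← R3 − (2/5)·R2: [0, 0, -32/5]
R4 ← R4 + (8/5)·R2: [0, 0, 8/5]
R5 ← R5 + (2/5)·R2: [0, 0, 12/5]
R4 ← R4 + (1/4)·R3: [0, 0, 0]
R5 ← R5 + (3/8)·R3: [0, 0, 0]
Echelon form has 3 nonzero rows, so rank(M) = 3.

3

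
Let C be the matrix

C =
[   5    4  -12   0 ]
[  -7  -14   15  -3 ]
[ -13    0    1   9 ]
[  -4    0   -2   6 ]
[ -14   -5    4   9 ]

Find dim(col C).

4

Row reduce to echelon form.
R2 ← R2 + (7/5)·R1: [0, -42/5, -9/5, -3]
R3 ← R3 + (13/5)·R1: [0, 52/5, -151/5, 9]
R4 ← R4 + (4/5)·R1: [0, 16/5, -58/5, 6]
R5 ← R5 + (14/5)·R1: [0, 31/5, -148/5, 9]
R3 ← R3 + (26/21)·R2: [0, 0, -227/7, 37/7]
R4 ← R4 + (8/21)·R2: [0, 0, -86/7, 34/7]
R5 ← R5 + (31/42)·R2: [0, 0, -433/14, 95/14]
R4 ← R4 − (86/227)·R3: [0, 0, 0, 648/227]
R5 ← R5 − (433/454)·R3: [0, 0, 0, 396/227]
R5 ← R5 − (11/18)·R4: [0, 0, 0, 0]
Echelon form has 4 nonzero rows, so rank(C) = 4.
The column space has dimension equal to the rank: 4.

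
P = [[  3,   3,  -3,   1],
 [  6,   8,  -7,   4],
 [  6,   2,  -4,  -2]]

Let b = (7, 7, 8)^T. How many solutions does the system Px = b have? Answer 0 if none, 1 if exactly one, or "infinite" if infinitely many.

Row reduce the augmented matrix [P | b].
R2 ← R2 − (2)·R1: [0, 2, -1, 2, -7]
R3 ← R3 − (2)·R1: [0, -4, 2, -4, -6]
R3 ← R3 + (2)·R2: [0, 0, 0, 0, -20]
The echelon form has 3 nonzero rows; the last pivot sits in the augmented column, so rank(P) = 2 but rank([P|b]) = 3.
Since the ranks differ, the system is inconsistent.
It has no solutions.

0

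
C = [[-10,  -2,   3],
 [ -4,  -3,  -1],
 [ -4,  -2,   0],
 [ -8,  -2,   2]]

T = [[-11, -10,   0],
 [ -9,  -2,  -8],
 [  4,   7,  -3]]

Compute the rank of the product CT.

2

First compute CT:
[[140, 125,   7],
 [ 67,  39,  27],
 [ 62,  44,  16],
 [114,  98,  10]]
Now row reduce the product.
R2 ← R2 − (67/140)·R1: [0, -583/28, 473/20]
R3 ← R3 − (31/70)·R1: [0, -159/14, 129/10]
R4 ← R4 − (57/70)·R1: [0, -53/14, 43/10]
R3 ← R3 − (6/11)·R2: [0, 0, 0]
R4 ← R4 − (2/11)·R2: [0, 0, 0]
2 nonzero rows, so rank(CT) = 2.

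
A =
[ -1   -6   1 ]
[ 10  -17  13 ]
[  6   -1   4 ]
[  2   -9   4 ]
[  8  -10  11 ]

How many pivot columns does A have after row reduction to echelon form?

3

Row reduce to echelon form.
R2 ← R2 + (10)·R1: [0, -77, 23]
R3 ← R3 + (6)·R1: [0, -37, 10]
R4 ← R4 + (2)·R1: [0, -21, 6]
R5 ← R5 + (8)·R1: [0, -58, 19]
R3 ← R3 − (37/77)·R2: [0, 0, -81/77]
R4 ← R4 − (3/11)·R2: [0, 0, -3/11]
R5 ← R5 − (58/77)·R2: [0, 0, 129/77]
R4 ← R4 − (7/27)·R3: [0, 0, 0]
R5 ← R5 + (43/27)·R3: [0, 0, 0]
Echelon form has 3 nonzero rows, so rank(A) = 3.
Each nonzero row contributes one pivot column: 3 pivot columns.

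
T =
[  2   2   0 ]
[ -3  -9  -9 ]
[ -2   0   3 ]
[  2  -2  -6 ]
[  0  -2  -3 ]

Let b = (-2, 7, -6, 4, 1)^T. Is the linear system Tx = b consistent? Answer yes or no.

Row reduce the augmented matrix [T | b].
R2 ← R2 + (3/2)·R1: [0, -6, -9, 4]
R3 ← R3 + R1: [0, 2, 3, -8]
R4 ← R4 − R1: [0, -4, -6, 6]
R3 ← R3 + (1/3)·R2: [0, 0, 0, -20/3]
R4 ← R4 − (2/3)·R2: [0, 0, 0, 10/3]
R5 ← R5 − (1/3)·R2: [0, 0, 0, -1/3]
R4 ← R4 + (1/2)·R3: [0, 0, 0, 0]
R5 ← R5 − (1/20)·R3: [0, 0, 0, 0]
The echelon form has 3 nonzero rows; the last pivot sits in the augmented column, so rank(T) = 2 but rank([T|b]) = 3.
Since the ranks differ, the system is inconsistent.

no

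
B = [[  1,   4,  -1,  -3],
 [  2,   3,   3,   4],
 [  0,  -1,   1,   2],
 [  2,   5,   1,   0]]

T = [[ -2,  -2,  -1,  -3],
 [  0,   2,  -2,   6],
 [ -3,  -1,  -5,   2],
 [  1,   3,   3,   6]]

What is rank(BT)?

2

First compute BT:
[[ -2,  -2, -13,   1],
 [ -9,  11, -11,  42],
 [ -1,   3,   3,   8],
 [ -7,   5, -17,  26]]
Now row reduce the product.
R2 ← R2 − (9/2)·R1: [0, 20, 95/2, 75/2]
R3 ← R3 − (1/2)·R1: [0, 4, 19/2, 15/2]
R4 ← R4 − (7/2)·R1: [0, 12, 57/2, 45/2]
R3 ← R3 − (1/5)·R2: [0, 0, 0, 0]
R4 ← R4 − (3/5)·R2: [0, 0, 0, 0]
2 nonzero rows, so rank(BT) = 2.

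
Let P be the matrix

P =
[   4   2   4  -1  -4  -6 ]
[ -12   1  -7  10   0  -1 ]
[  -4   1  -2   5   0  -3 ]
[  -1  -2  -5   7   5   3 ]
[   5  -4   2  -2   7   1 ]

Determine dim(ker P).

1

Row reduce to echelon form.
R2 ← R2 + (3)·R1: [0, 7, 5, 7, -12, -19]
R3 ← R3 + R1: [0, 3, 2, 4, -4, -9]
R4 ← R4 + (1/4)·R1: [0, -3/2, -4, 27/4, 4, 3/2]
R5 ← R5 − (5/4)·R1: [0, -13/2, -3, -3/4, 12, 17/2]
R3 ← R3 − (3/7)·R2: [0, 0, -1/7, 1, 8/7, -6/7]
R4 ← R4 + (3/14)·R2: [0, 0, -41/14, 33/4, 10/7, -18/7]
R5 ← R5 + (13/14)·R2: [0, 0, 23/14, 23/4, 6/7, -64/7]
R4 ← R4 − (41/2)·R3: [0, 0, 0, -49/4, -22, 15]
R5 ← R5 + (23/2)·R3: [0, 0, 0, 69/4, 14, -19]
R5 ← R5 + (69/49)·R4: [0, 0, 0, 0, -832/49, 104/49]
5 nonzero rows, so rank(P) = 5.
P has 6 columns; by rank–nullity, nullity = 6 − 5 = 1.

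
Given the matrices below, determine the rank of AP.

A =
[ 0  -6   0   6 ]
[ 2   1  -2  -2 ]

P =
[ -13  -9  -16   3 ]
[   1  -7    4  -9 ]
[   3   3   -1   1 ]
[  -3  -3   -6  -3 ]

2

First compute AP:
[[-24,  24, -60,  36],
 [-25, -25, -14,   1]]
Now row reduce the product.
R2 ← R2 − (25/24)·R1: [0, -50, 97/2, -73/2]
2 nonzero rows, so rank(AP) = 2.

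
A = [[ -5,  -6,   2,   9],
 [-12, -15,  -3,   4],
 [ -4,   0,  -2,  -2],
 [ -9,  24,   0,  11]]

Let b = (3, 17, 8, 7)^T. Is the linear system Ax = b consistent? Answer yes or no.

yes

Row reduce the augmented matrix [A | b].
R2 ← R2 − (12/5)·R1: [0, -3/5, -39/5, -88/5, 49/5]
R3 ← R3 − (4/5)·R1: [0, 24/5, -18/5, -46/5, 28/5]
R4 ← R4 − (9/5)·R1: [0, 174/5, -18/5, -26/5, 8/5]
R3 ← R3 + (8)·R2: [0, 0, -66, -150, 84]
R4 ← R4 + (58)·R2: [0, 0, -456, -1026, 570]
R4 ← R4 − (76/11)·R3: [0, 0, 0, 114/11, -114/11]
The echelon form has 4 nonzero rows, and every pivot lies in the first 4 columns, so rank(A) = rank([A|b]) = 4.
The system is consistent.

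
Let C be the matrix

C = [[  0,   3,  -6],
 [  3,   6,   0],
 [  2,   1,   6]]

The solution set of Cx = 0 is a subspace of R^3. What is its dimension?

1

Row reduce to echelon form.
Swap R1 ↔ R2
R3 ← R3 − (2/3)·R1: [0, -3, 6]
R3 ← R3 + R2: [0, 0, 0]
2 nonzero rows, so rank(C) = 2.
C has 3 columns; by rank–nullity, nullity = 3 − 2 = 1.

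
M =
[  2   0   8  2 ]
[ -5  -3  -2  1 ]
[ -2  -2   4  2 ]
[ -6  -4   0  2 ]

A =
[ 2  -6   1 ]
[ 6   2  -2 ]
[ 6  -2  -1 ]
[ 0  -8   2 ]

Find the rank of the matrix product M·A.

First compute MA:
[[ 52, -44,  -2],
 [-40,  20,   5],
 [  8, -16,   2],
 [-36,  12,   6]]
Now row reduce the product.
R2 ← R2 + (10/13)·R1: [0, -180/13, 45/13]
R3 ← R3 − (2/13)·R1: [0, -120/13, 30/13]
R4 ← R4 + (9/13)·R1: [0, -240/13, 60/13]
R3 ← R3 − (2/3)·R2: [0, 0, 0]
R4 ← R4 − (4/3)·R2: [0, 0, 0]
2 nonzero rows, so rank(MA) = 2.

2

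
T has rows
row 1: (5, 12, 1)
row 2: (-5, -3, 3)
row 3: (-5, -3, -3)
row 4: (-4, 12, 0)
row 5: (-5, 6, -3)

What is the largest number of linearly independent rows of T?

Row reduce to echelon form.
R2 ← R2 + R1: [0, 9, 4]
R3 ← R3 + R1: [0, 9, -2]
R4 ← R4 + (4/5)·R1: [0, 108/5, 4/5]
R5 ← R5 + R1: [0, 18, -2]
R3 ← R3 − R2: [0, 0, -6]
R4 ← R4 − (12/5)·R2: [0, 0, -44/5]
R5 ← R5 − (2)·R2: [0, 0, -10]
R4 ← R4 − (22/15)·R3: [0, 0, 0]
R5 ← R5 − (5/3)·R3: [0, 0, 0]
Echelon form has 3 nonzero rows, so rank(T) = 3.
The rank gives the maximum number of linearly independent rows: 3.

3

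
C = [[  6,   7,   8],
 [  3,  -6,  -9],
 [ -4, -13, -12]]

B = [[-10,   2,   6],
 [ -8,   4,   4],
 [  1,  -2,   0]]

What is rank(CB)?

First compute CB:
[[-108,  24,  64],
 [  9,   0,  -6],
 [132, -36, -76]]
Now row reduce the product.
R2 ← R2 + (1/12)·R1: [0, 2, -2/3]
R3 ← R3 + (11/9)·R1: [0, -20/3, 20/9]
R3 ← R3 + (10/3)·R2: [0, 0, 0]
2 nonzero rows, so rank(CB) = 2.

2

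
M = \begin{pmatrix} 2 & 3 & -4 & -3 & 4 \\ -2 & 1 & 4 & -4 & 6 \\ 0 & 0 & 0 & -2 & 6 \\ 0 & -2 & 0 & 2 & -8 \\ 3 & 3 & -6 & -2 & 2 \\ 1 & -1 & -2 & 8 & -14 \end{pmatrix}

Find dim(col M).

Row reduce to echelon form.
R2 ← R2 + R1: [0, 4, 0, -7, 10]
R5 ← R5 − (3/2)·R1: [0, -3/2, 0, 5/2, -4]
R6 ← R6 − (1/2)·R1: [0, -5/2, 0, 19/2, -16]
R4 ← R4 + (1/2)·R2: [0, 0, 0, -3/2, -3]
R5 ← R5 + (3/8)·R2: [0, 0, 0, -1/8, -1/4]
R6 ← R6 + (5/8)·R2: [0, 0, 0, 41/8, -39/4]
R4 ← R4 − (3/4)·R3: [0, 0, 0, 0, -15/2]
R5 ← R5 − (1/16)·R3: [0, 0, 0, 0, -5/8]
R6 ← R6 + (41/16)·R3: [0, 0, 0, 0, 45/8]
R5 ← R5 − (1/12)·R4: [0, 0, 0, 0, 0]
R6 ← R6 + (3/4)·R4: [0, 0, 0, 0, 0]
Echelon form has 4 nonzero rows, so rank(M) = 4.
The column space has dimension equal to the rank: 4.

4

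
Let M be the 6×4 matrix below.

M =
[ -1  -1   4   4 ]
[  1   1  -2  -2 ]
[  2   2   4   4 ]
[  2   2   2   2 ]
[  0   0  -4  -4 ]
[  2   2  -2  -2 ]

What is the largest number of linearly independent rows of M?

Row reduce to echelon form.
R2 ← R2 + R1: [0, 0, 2, 2]
R3 ← R3 + (2)·R1: [0, 0, 12, 12]
R4 ← R4 + (2)·R1: [0, 0, 10, 10]
R6 ← R6 + (2)·R1: [0, 0, 6, 6]
R3 ← R3 − (6)·R2: [0, 0, 0, 0]
R4 ← R4 − (5)·R2: [0, 0, 0, 0]
R5 ← R5 + (2)·R2: [0, 0, 0, 0]
R6 ← R6 − (3)·R2: [0, 0, 0, 0]
Echelon form has 2 nonzero rows, so rank(M) = 2.
The rank gives the maximum number of linearly independent rows: 2.

2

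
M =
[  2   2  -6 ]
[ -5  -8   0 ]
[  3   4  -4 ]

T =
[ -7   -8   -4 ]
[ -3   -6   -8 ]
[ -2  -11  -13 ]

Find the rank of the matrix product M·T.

First compute MT:
[[ -8,  38,  54],
 [ 59,  88,  84],
 [-25,  -4,   8]]
Now row reduce the product.
R2 ← R2 + (59/8)·R1: [0, 1473/4, 1929/4]
R3 ← R3 − (25/8)·R1: [0, -491/4, -643/4]
R3 ← R3 + (1/3)·R2: [0, 0, 0]
2 nonzero rows, so rank(MT) = 2.

2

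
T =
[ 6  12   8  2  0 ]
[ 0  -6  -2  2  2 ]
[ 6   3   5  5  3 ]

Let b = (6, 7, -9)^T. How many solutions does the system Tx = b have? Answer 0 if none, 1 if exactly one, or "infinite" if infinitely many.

0

Row reduce the augmented matrix [T | b].
R3 ← R3 − R1: [0, -9, -3, 3, 3, -15]
R3 ← R3 − (3/2)·R2: [0, 0, 0, 0, 0, -51/2]
The echelon form has 3 nonzero rows; the last pivot sits in the augmented column, so rank(T) = 2 but rank([T|b]) = 3.
Since the ranks differ, the system is inconsistent.
It has no solutions.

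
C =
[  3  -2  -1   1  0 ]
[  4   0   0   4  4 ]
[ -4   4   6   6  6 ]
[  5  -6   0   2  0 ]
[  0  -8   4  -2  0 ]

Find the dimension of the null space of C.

Row reduce to echelon form.
R2 ← R2 − (4/3)·R1: [0, 8/3, 4/3, 8/3, 4]
R3 ← R3 + (4/3)·R1: [0, 4/3, 14/3, 22/3, 6]
R4 ← R4 − (5/3)·R1: [0, -8/3, 5/3, 1/3, 0]
R3 ← R3 − (1/2)·R2: [0, 0, 4, 6, 4]
R4 ← R4 + R2: [0, 0, 3, 3, 4]
R5 ← R5 + (3)·R2: [0, 0, 8, 6, 12]
R4 ← R4 − (3/4)·R3: [0, 0, 0, -3/2, 1]
R5 ← R5 − (2)·R3: [0, 0, 0, -6, 4]
R5 ← R5 − (4)·R4: [0, 0, 0, 0, 0]
4 nonzero rows, so rank(C) = 4.
C has 5 columns; by rank–nullity, nullity = 5 − 4 = 1.

1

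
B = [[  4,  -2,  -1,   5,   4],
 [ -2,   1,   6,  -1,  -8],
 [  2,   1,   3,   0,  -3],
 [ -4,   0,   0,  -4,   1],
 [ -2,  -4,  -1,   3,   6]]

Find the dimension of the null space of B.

Row reduce to echelon form.
R2 ← R2 + (1/2)·R1: [0, 0, 11/2, 3/2, -6]
R3 ← R3 − (1/2)·R1: [0, 2, 7/2, -5/2, -5]
R4 ← R4 + R1: [0, -2, -1, 1, 5]
R5 ← R5 + (1/2)·R1: [0, -5, -3/2, 11/2, 8]
Swap R2 ↔ R3
R4 ← R4 + R2: [0, 0, 5/2, -3/2, 0]
R5 ← R5 + (5/2)·R2: [0, 0, 29/4, -3/4, -9/2]
R4 ← R4 − (5/11)·R3: [0, 0, 0, -24/11, 30/11]
R5 ← R5 − (29/22)·R3: [0, 0, 0, -30/11, 75/22]
R5 ← R5 − (5/4)·R4: [0, 0, 0, 0, 0]
4 nonzero rows, so rank(B) = 4.
B has 5 columns; by rank–nullity, nullity = 5 − 4 = 1.

1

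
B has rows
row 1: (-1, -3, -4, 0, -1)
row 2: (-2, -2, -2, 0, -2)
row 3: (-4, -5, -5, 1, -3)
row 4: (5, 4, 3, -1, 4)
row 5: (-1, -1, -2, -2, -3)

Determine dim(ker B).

Row reduce to echelon form.
R2 ← R2 − (2)·R1: [0, 4, 6, 0, 0]
R3 ← R3 − (4)·R1: [0, 7, 11, 1, 1]
R4 ← R4 + (5)·R1: [0, -11, -17, -1, -1]
R5 ← R5 − R1: [0, 2, 2, -2, -2]
R3 ← R3 − (7/4)·R2: [0, 0, 1/2, 1, 1]
R4 ← R4 + (11/4)·R2: [0, 0, -1/2, -1, -1]
R5 ← R5 − (1/2)·R2: [0, 0, -1, -2, -2]
R4 ← R4 + R3: [0, 0, 0, 0, 0]
R5 ← R5 + (2)·R3: [0, 0, 0, 0, 0]
3 nonzero rows, so rank(B) = 3.
B has 5 columns; by rank–nullity, nullity = 5 − 3 = 2.

2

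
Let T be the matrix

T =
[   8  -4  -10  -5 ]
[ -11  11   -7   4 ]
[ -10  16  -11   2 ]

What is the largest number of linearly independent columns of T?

3

Row reduce to echelon form.
R2 ← R2 + (11/8)·R1: [0, 11/2, -83/4, -23/8]
R3 ← R3 + (5/4)·R1: [0, 11, -47/2, -17/4]
R3 ← R3 − (2)·R2: [0, 0, 18, 3/2]
Echelon form has 3 nonzero rows, so rank(T) = 3.
The rank gives the maximum number of linearly independent columns: 3.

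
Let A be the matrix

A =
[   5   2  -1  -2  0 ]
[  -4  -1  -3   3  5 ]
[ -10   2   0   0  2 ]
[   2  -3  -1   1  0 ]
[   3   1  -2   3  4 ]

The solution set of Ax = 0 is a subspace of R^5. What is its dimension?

Row reduce to echelon form.
R2 ← R2 + (4/5)·R1: [0, 3/5, -19/5, 7/5, 5]
R3 ← R3 + (2)·R1: [0, 6, -2, -4, 2]
R4 ← R4 − (2/5)·R1: [0, -19/5, -3/5, 9/5, 0]
R5 ← R5 − (3/5)·R1: [0, -1/5, -7/5, 21/5, 4]
R3 ← R3 − (10)·R2: [0, 0, 36, -18, -48]
R4 ← R4 + (19/3)·R2: [0, 0, -74/3, 32/3, 95/3]
R5 ← R5 + (1/3)·R2: [0, 0, -8/3, 14/3, 17/3]
R4 ← R4 + (37/54)·R3: [0, 0, 0, -5/3, -11/9]
R5 ← R5 + (2/27)·R3: [0, 0, 0, 10/3, 19/9]
R5 ← R5 + (2)·R4: [0, 0, 0, 0, -1/3]
5 nonzero rows, so rank(A) = 5.
A has 5 columns; by rank–nullity, nullity = 5 − 5 = 0.

0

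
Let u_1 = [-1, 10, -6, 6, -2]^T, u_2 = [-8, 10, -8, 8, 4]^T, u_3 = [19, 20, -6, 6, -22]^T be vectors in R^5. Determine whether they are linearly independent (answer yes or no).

no

Form the matrix with these vectors as rows and row reduce.
R2 ← R2 − (8)·R1: [0, -70, 40, -40, 20]
R3 ← R3 + (19)·R1: [0, 210, -120, 120, -60]
R3 ← R3 + (3)·R2: [0, 0, 0, 0, 0]
2 nonzero rows, so the 3 vectors span a space of dimension 2.
Since 2 < 3, the vectors are linearly dependent.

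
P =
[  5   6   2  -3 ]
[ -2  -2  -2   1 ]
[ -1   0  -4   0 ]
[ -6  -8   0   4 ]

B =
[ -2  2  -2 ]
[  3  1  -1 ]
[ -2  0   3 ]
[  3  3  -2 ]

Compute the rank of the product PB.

First compute PB:
[[ -5,   7,  -4],
 [  5,  -3,  -2],
 [ 10,  -2, -10],
 [  0,  -8,  12]]
Now row reduce the product.
R2 ← R2 + R1: [0, 4, -6]
R3 ← R3 + (2)·R1: [0, 12, -18]
R3 ← R3 − (3)·R2: [0, 0, 0]
R4 ← R4 + (2)·R2: [0, 0, 0]
2 nonzero rows, so rank(PB) = 2.

2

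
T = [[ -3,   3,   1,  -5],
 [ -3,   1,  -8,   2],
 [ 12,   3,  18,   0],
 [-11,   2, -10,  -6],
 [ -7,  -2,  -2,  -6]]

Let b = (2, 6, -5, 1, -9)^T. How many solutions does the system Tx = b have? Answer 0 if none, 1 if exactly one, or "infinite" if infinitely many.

0

Row reduce the augmented matrix [T | b].
R2 ← R2 − R1: [0, -2, -9, 7, 4]
R3 ← R3 + (4)·R1: [0, 15, 22, -20, 3]
R4 ← R4 − (11/3)·R1: [0, -9, -41/3, 37/3, -19/3]
R5 ← R5 − (7/3)·R1: [0, -9, -13/3, 17/3, -41/3]
R3 ← R3 + (15/2)·R2: [0, 0, -91/2, 65/2, 33]
R4 ← R4 − (9/2)·R2: [0, 0, 161/6, -115/6, -73/3]
R5 ← R5 − (9/2)·R2: [0, 0, 217/6, -155/6, -95/3]
R4 ← R4 + (23/39)·R3: [0, 0, 0, 0, -190/39]
R5 ← R5 + (31/39)·R3: [0, 0, 0, 0, -212/39]
R5 ← R5 − (106/95)·R4: [0, 0, 0, 0, 0]
The echelon form has 4 nonzero rows; the last pivot sits in the augmented column, so rank(T) = 3 but rank([T|b]) = 4.
Since the ranks differ, the system is inconsistent.
It has no solutions.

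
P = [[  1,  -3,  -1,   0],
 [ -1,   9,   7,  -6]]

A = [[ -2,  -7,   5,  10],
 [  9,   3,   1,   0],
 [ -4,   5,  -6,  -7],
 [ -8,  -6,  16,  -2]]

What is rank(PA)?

First compute PA:
[[-25, -21,   8,  17],
 [103, 105, -134, -47]]
Now row reduce the product.
R2 ← R2 + (103/25)·R1: [0, 462/25, -2526/25, 576/25]
2 nonzero rows, so rank(PA) = 2.

2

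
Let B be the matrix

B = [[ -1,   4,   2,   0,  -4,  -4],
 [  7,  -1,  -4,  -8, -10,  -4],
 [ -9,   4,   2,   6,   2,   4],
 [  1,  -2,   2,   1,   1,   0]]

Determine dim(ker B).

Row reduce to echelon form.
R2 ← R2 + (7)·R1: [0, 27, 10, -8, -38, -32]
R3 ← R3 − (9)·R1: [0, -32, -16, 6, 38, 40]
R4 ← R4 + R1: [0, 2, 4, 1, -3, -4]
R3 ← R3 + (32/27)·R2: [0, 0, -112/27, -94/27, -190/27, 56/27]
R4 ← R4 − (2/27)·R2: [0, 0, 88/27, 43/27, -5/27, -44/27]
R4 ← R4 + (11/14)·R3: [0, 0, 0, -8/7, -40/7, 0]
4 nonzero rows, so rank(B) = 4.
B has 6 columns; by rank–nullity, nullity = 6 − 4 = 2.

2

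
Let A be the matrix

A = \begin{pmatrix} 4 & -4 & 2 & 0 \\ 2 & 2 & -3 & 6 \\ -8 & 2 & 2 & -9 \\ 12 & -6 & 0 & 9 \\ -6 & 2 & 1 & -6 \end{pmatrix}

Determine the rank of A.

Row reduce to echelon form.
R2 ← R2 − (1/2)·R1: [0, 4, -4, 6]
R3 ← R3 + (2)·R1: [0, -6, 6, -9]
R4 ← R4 − (3)·R1: [0, 6, -6, 9]
R5 ← R5 + (3/2)·R1: [0, -4, 4, -6]
R3 ← R3 + (3/2)·R2: [0, 0, 0, 0]
R4 ← R4 − (3/2)·R2: [0, 0, 0, 0]
R5 ← R5 + R2: [0, 0, 0, 0]
Echelon form has 2 nonzero rows, so rank(A) = 2.

2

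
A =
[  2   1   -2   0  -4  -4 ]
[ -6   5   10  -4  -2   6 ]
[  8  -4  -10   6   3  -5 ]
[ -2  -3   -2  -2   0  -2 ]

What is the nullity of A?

Row reduce to echelon form.
R2 ← R2 + (3)·R1: [0, 8, 4, -4, -14, -6]
R3 ← R3 − (4)·R1: [0, -8, -2, 6, 19, 11]
R4 ← R4 + R1: [0, -2, -4, -2, -4, -6]
R3 ← R3 + R2: [0, 0, 2, 2, 5, 5]
R4 ← R4 + (1/4)·R2: [0, 0, -3, -3, -15/2, -15/2]
R4 ← R4 + (3/2)·R3: [0, 0, 0, 0, 0, 0]
3 nonzero rows, so rank(A) = 3.
A has 6 columns; by rank–nullity, nullity = 6 − 3 = 3.

3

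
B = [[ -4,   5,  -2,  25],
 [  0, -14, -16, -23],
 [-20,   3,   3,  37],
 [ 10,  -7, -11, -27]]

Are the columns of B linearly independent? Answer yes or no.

Row reduce B to echelon form.
R3 ← R3 − (5)·R1: [0, -22, 13, -88]
R4 ← R4 + (5/2)·R1: [0, 11/2, -16, 71/2]
R3 ← R3 − (11/7)·R2: [0, 0, 267/7, -363/7]
R4 ← R4 + (11/28)·R2: [0, 0, -156/7, 741/28]
R4 ← R4 + (52/89)·R3: [0, 0, 0, -1365/356]
4 pivots among 4 columns.
Every column is a pivot column, so the columns are linearly independent.

yes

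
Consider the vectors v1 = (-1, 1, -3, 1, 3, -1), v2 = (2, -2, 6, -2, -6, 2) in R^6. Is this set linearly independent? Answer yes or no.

Form the matrix with these vectors as rows and row reduce.
R2 ← R2 + (2)·R1: [0, 0, 0, 0, 0, 0]
1 nonzero row, so the 2 vectors span a space of dimension 1.
Since 1 < 2, the vectors are linearly dependent.

no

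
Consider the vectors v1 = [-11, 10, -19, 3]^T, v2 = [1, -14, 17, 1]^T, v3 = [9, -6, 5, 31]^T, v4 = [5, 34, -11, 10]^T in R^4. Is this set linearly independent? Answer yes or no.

Form the matrix with these vectors as rows and row reduce.
R2 ← R2 + (1/11)·R1: [0, -144/11, 168/11, 14/11]
R3 ← R3 + (9/11)·R1: [0, 24/11, -116/11, 368/11]
R4 ← R4 + (5/11)·R1: [0, 424/11, -216/11, 125/11]
R3 ← R3 + (1/6)·R2: [0, 0, -8, 101/3]
R4 ← R4 + (53/18)·R2: [0, 0, 76/3, 136/9]
R4 ← R4 + (19/6)·R3: [0, 0, 0, 2191/18]
4 nonzero rows, so the 4 vectors span a space of dimension 4.
Since 4 = 4, the vectors are linearly independent.

yes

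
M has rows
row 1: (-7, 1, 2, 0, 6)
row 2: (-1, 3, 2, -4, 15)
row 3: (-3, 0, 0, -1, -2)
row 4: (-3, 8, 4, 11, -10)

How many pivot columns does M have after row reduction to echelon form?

Row reduce to echelon form.
R2 ← R2 − (1/7)·R1: [0, 20/7, 12/7, -4, 99/7]
R3 ← R3 − (3/7)·R1: [0, -3/7, -6/7, -1, -32/7]
R4 ← R4 − (3/7)·R1: [0, 53/7, 22/7, 11, -88/7]
R3 ← R3 + (3/20)·R2: [0, 0, -3/5, -8/5, -49/20]
R4 ← R4 − (53/20)·R2: [0, 0, -7/5, 108/5, -1001/20]
R4 ← R4 − (7/3)·R3: [0, 0, 0, 76/3, -133/3]
Echelon form has 4 nonzero rows, so rank(M) = 4.
Each nonzero row contributes one pivot column: 4 pivot columns.

4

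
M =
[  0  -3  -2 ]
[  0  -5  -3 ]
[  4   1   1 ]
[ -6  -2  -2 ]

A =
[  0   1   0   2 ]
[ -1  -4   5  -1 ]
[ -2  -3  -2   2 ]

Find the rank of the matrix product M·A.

3

First compute MA:
[[  7,  18, -11,  -1],
 [ 11,  29, -19,  -1],
 [ -3,  -3,   3,   9],
 [  6,   8,  -6, -14]]
Now row reduce the product.
R2 ← R2 − (11/7)·R1: [0, 5/7, -12/7, 4/7]
R3 ← R3 + (3/7)·R1: [0, 33/7, -12/7, 60/7]
R4 ← R4 − (6/7)·R1: [0, -52/7, 24/7, -92/7]
R3 ← R3 − (33/5)·R2: [0, 0, 48/5, 24/5]
R4 ← R4 + (52/5)·R2: [0, 0, -72/5, -36/5]
R4 ← R4 + (3/2)·R3: [0, 0, 0, 0]
3 nonzero rows, so rank(MA) = 3.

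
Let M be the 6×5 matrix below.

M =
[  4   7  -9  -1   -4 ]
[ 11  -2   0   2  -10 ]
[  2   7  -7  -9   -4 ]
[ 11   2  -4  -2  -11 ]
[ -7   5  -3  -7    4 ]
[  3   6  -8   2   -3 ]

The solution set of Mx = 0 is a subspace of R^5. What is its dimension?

Row reduce to echelon form.
R2 ← R2 − (11/4)·R1: [0, -85/4, 99/4, 19/4, 1]
R3 ← R3 − (1/2)·R1: [0, 7/2, -5/2, -17/2, -2]
R4 ← R4 − (11/4)·R1: [0, -69/4, 83/4, 3/4, 0]
R5 ← R5 + (7/4)·R1: [0, 69/4, -75/4, -35/4, -3]
R6 ← R6 − (3/4)·R1: [0, 3/4, -5/4, 11/4, 0]
R3 ← R3 + (14/85)·R2: [0, 0, 134/85, -656/85, -156/85]
R4 ← R4 − (69/85)·R2: [0, 0, 56/85, -264/85, -69/85]
R5 ← R5 + (69/85)·R2: [0, 0, 114/85, -416/85, -186/85]
R6 ← R6 + (3/85)·R2: [0, 0, -32/85, 248/85, 3/85]
R4 ← R4 − (28/67)·R3: [0, 0, 0, 8/67, -3/67]
R5 ← R5 − (57/67)·R3: [0, 0, 0, 112/67, -42/67]
R6 ← R6 + (16/67)·R3: [0, 0, 0, 72/67, -27/67]
R5 ← R5 − (14)·R4: [0, 0, 0, 0, 0]
R6 ← R6 − (9)·R4: [0, 0, 0, 0, 0]
4 nonzero rows, so rank(M) = 4.
M has 5 columns; by rank–nullity, nullity = 5 − 4 = 1.

1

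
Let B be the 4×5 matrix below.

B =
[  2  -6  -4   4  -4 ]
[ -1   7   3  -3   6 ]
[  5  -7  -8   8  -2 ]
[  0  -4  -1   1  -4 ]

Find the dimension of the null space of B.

Row reduce to echelon form.
R2 ← R2 + (1/2)·R1: [0, 4, 1, -1, 4]
R3 ← R3 − (5/2)·R1: [0, 8, 2, -2, 8]
R3 ← R3 − (2)·R2: [0, 0, 0, 0, 0]
R4 ← R4 + R2: [0, 0, 0, 0, 0]
2 nonzero rows, so rank(B) = 2.
B has 5 columns; by rank–nullity, nullity = 5 − 2 = 3.

3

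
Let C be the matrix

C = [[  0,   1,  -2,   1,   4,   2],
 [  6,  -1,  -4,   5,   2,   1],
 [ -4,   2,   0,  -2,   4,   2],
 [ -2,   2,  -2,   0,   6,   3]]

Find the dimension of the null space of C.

Row reduce to echelon form.
Swap R1 ↔ R2
R3 ← R3 + (2/3)·R1: [0, 4/3, -8/3, 4/3, 16/3, 8/3]
R4 ← R4 + (1/3)·R1: [0, 5/3, -10/3, 5/3, 20/3, 10/3]
R3 ← R3 − (4/3)·R2: [0, 0, 0, 0, 0, 0]
R4 ← R4 − (5/3)·R2: [0, 0, 0, 0, 0, 0]
2 nonzero rows, so rank(C) = 2.
C has 6 columns; by rank–nullity, nullity = 6 − 2 = 4.

4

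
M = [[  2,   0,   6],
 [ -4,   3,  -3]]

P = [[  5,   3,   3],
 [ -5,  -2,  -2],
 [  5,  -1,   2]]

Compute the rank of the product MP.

First compute MP:
[[ 40,   0,  18],
 [-50, -15, -24]]
Now row reduce the product.
R2 ← R2 + (5/4)·R1: [0, -15, -3/2]
2 nonzero rows, so rank(MP) = 2.

2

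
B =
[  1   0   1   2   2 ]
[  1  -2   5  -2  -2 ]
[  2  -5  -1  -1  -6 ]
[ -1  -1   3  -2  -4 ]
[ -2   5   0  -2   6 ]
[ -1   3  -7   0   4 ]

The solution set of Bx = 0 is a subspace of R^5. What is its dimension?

1

Row reduce to echelon form.
R2 ← R2 − R1: [0, -2, 4, -4, -4]
R3 ← R3 − (2)·R1: [0, -5, -3, -5, -10]
R4 ← R4 + R1: [0, -1, 4, 0, -2]
R5 ← R5 + (2)·R1: [0, 5, 2, 2, 10]
R6 ← R6 + R1: [0, 3, -6, 2, 6]
R3 ← R3 − (5/2)·R2: [0, 0, -13, 5, 0]
R4 ← R4 − (1/2)·R2: [0, 0, 2, 2, 0]
R5 ← R5 + (5/2)·R2: [0, 0, 12, -8, 0]
R6 ← R6 + (3/2)·R2: [0, 0, 0, -4, 0]
R4 ← R4 + (2/13)·R3: [0, 0, 0, 36/13, 0]
R5 ← R5 + (12/13)·R3: [0, 0, 0, -44/13, 0]
R5 ← R5 + (11/9)·R4: [0, 0, 0, 0, 0]
R6 ← R6 + (13/9)·R4: [0, 0, 0, 0, 0]
4 nonzero rows, so rank(B) = 4.
B has 5 columns; by rank–nullity, nullity = 5 − 4 = 1.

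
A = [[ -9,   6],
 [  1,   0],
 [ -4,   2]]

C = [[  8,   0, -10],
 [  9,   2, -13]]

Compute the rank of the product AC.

2

First compute AC:
[[-18,  12,  12],
 [  8,   0, -10],
 [-14,   4,  14]]
Now row reduce the product.
R2 ← R2 + (4/9)·R1: [0, 16/3, -14/3]
R3 ← R3 − (7/9)·R1: [0, -16/3, 14/3]
R3 ← R3 + R2: [0, 0, 0]
2 nonzero rows, so rank(AC) = 2.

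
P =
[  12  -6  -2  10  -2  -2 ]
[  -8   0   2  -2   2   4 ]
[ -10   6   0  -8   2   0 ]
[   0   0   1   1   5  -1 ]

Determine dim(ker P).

2

Row reduce to echelon form.
R2 ← R2 + (2/3)·R1: [0, -4, 2/3, 14/3, 2/3, 8/3]
R3 ← R3 + (5/6)·R1: [0, 1, -5/3, 1/3, 1/3, -5/3]
R3 ← R3 + (1/4)·R2: [0, 0, -3/2, 3/2, 1/2, -1]
R4 ← R4 + (2/3)·R3: [0, 0, 0, 2, 16/3, -5/3]
4 nonzero rows, so rank(P) = 4.
P has 6 columns; by rank–nullity, nullity = 6 − 4 = 2.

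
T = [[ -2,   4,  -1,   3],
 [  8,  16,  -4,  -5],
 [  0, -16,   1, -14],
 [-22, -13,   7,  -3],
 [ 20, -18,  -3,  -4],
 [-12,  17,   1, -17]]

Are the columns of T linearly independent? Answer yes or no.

Row reduce T to echelon form.
R2 ← R2 + (4)·R1: [0, 32, -8, 7]
R4 ← R4 − (11)·R1: [0, -57, 18, -36]
R5 ← R5 + (10)·R1: [0, 22, -13, 26]
R6 ← R6 − (6)·R1: [0, -7, 7, -35]
R3 ← R3 + (1/2)·R2: [0, 0, -3, -21/2]
R4 ← R4 + (57/32)·R2: [0, 0, 15/4, -753/32]
R5 ← R5 − (11/16)·R2: [0, 0, -15/2, 339/16]
R6 ← R6 + (7/32)·R2: [0, 0, 21/4, -1071/32]
R4 ← R4 + (5/4)·R3: [0, 0, 0, -1173/32]
R5 ← R5 − (5/2)·R3: [0, 0, 0, 759/16]
R6 ← R6 + (7/4)·R3: [0, 0, 0, -1659/32]
R5 ← R5 + (22/17)·R4: [0, 0, 0, 0]
R6 ← R6 − (553/391)·R4: [0, 0, 0, 0]
4 pivots among 4 columns.
Every column is a pivot column, so the columns are linearly independent.

yes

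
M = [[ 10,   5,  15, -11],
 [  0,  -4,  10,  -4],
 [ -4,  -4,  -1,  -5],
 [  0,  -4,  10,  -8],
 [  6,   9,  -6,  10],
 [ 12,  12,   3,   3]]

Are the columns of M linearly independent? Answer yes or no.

Row reduce M to echelon form.
R3 ← R3 + (2/5)·R1: [0, -2, 5, -47/5]
R5 ← R5 − (3/5)·R1: [0, 6, -15, 83/5]
R6 ← R6 − (6/5)·R1: [0, 6, -15, 81/5]
R3 ← R3 − (1/2)·R2: [0, 0, 0, -37/5]
R4 ← R4 − R2: [0, 0, 0, -4]
R5 ← R5 + (3/2)·R2: [0, 0, 0, 53/5]
R6 ← R6 + (3/2)·R2: [0, 0, 0, 51/5]
R4 ← R4 − (20/37)·R3: [0, 0, 0, 0]
R5 ← R5 + (53/37)·R3: [0, 0, 0, 0]
R6 ← R6 + (51/37)·R3: [0, 0, 0, 0]
3 pivots among 4 columns.
Only 3 < 4 pivot columns, so the columns are linearly dependent.

no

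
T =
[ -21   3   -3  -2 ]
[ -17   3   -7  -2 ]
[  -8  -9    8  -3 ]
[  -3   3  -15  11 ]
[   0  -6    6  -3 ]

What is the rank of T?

Row reduce to echelon form.
R2 ← R2 − (17/21)·R1: [0, 4/7, -32/7, -8/21]
R3 ← R3 − (8/21)·R1: [0, -71/7, 64/7, -47/21]
R4 ← R4 − (1/7)·R1: [0, 18/7, -102/7, 79/7]
R3 ← R3 + (71/4)·R2: [0, 0, -72, -9]
R4 ← R4 − (9/2)·R2: [0, 0, 6, 13]
R5 ← R5 + (21/2)·R2: [0, 0, -42, -7]
R4 ← R4 + (1/12)·R3: [0, 0, 0, 49/4]
R5 ← R5 − (7/12)·R3: [0, 0, 0, -7/4]
R5 ← R5 + (1/7)·R4: [0, 0, 0, 0]
Echelon form has 4 nonzero rows, so rank(T) = 4.

4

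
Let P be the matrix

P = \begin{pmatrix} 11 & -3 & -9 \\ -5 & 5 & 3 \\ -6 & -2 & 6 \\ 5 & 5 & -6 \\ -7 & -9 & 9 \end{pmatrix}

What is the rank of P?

2

Row reduce to echelon form.
R2 ← R2 + (5/11)·R1: [0, 40/11, -12/11]
R3 ← R3 + (6/11)·R1: [0, -40/11, 12/11]
R4 ← R4 − (5/11)·R1: [0, 70/11, -21/11]
R5 ← R5 + (7/11)·R1: [0, -120/11, 36/11]
R3 ← R3 + R2: [0, 0, 0]
R4 ← R4 − (7/4)·R2: [0, 0, 0]
R5 ← R5 + (3)·R2: [0, 0, 0]
Echelon form has 2 nonzero rows, so rank(P) = 2.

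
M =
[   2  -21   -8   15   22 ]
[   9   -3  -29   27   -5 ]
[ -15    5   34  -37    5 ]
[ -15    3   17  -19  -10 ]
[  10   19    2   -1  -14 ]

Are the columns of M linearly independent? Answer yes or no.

Row reduce M to echelon form.
R2 ← R2 − (9/2)·R1: [0, 183/2, 7, -81/2, -104]
R3 ← R3 + (15/2)·R1: [0, -305/2, -26, 151/2, 170]
R4 ← R4 + (15/2)·R1: [0, -309/2, -43, 187/2, 155]
R5 ← R5 − (5)·R1: [0, 124, 42, -76, -124]
R3 ← R3 + (5/3)·R2: [0, 0, -43/3, 8, -10/3]
R4 ← R4 + (103/61)·R2: [0, 0, -1902/61, 1532/61, -1257/61]
R5 ← R5 − (248/183)·R2: [0, 0, 5950/183, -1288/61, 3100/183]
R4 ← R4 − (5706/2623)·R3: [0, 0, 0, 20228/2623, -35031/2623]
R5 ← R5 + (5950/2623)·R3: [0, 0, 0, -7784/2623, 24600/2623]
R5 ← R5 + (1946/5057)·R4: [0, 0, 0, 0, 21438/5057]
5 pivots among 5 columns.
Every column is a pivot column, so the columns are linearly independent.

yes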